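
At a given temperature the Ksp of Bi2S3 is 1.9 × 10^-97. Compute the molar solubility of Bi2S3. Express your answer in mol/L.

Bi2S3(s) ⇌ 2 Bi^3+ + 3 S^2-
Ksp = [Bi^3+]^2[S^2-]^3
For each mole of Bi2S3 that dissolves: [Bi^3+] = 2s, [S^2-] = 3s.
Substituting: Ksp = (2s)^2(3s)^3 = 108s^5
s = (1.9 × 10^-97 / 108)^(1/5) = 1.8 × 10^-20 M

s ≈ 1.8e-20 M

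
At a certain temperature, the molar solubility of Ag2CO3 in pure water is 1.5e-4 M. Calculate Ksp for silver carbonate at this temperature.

Ksp ≈ 1.4 × 10^-11

Ag2CO3(s) <=> 2 Ag^+ + CO3^2-
With molar solubility s: [Ag^+] = 2s, [CO3^2-] = s.
Ksp = [Ag^+]^2[CO3^2-]
Ksp = (2s)^2s = 4s^3
With s = 1.5 x 10^-4: Ksp = 1.4 x 10^-11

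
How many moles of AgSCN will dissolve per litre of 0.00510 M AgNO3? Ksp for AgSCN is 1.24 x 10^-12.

s ≈ 2.43e-10 M

AgSCN(s) ⇌ Ag^+(aq) + SCN^-(aq)
Ksp = [Ag^+][SCN^-]
Let s = moles of AgSCN that dissolve per litre. [Ag^+] = 0.00510 + s ≈ 0.00510, [SCN^-] = s (Ksp is small, so little additional dissolves).
Ksp ≈ 0.00510 × s
s = 2.43 × 10^-10 M
Check: s = 2.4 × 10^-10 ≪ 0.00510, so the approximation is valid.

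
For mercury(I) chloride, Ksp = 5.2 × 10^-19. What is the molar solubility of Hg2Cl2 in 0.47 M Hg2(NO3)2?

5.3 × 10^-10 M

Hg2Cl2(s) ⇌ Hg2^2+(aq) + 2 Cl^-(aq)
Ksp = [Hg2^2+][Cl^-]^2
If s mol/L dissolves here, [Hg2^2+] = 0.47 + s ≈ 0.47, [Cl^-] = 2s (common-ion effect: Hg2^2+ is already 0.47 M).
Ksp ≈ 0.47 × (2s)^2
s = 5.3 × 10^-10 M
Check: s = 5.3 × 10^-10 ≪ 0.47, so the approximation is valid.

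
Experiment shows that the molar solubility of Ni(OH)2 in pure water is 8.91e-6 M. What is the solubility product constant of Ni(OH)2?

2.83 × 10^-15

Ni(OH)2(s) ⇌ Ni^2+ + 2 OH^-
Let s = molar solubility. Then [Ni^2+] = s and [OH^-] = 2s.
Ksp = [Ni^2+][OH^-]^2
Ksp = s(2s)^2 = 4s^3
With s = 8.91 x 10^-6: Ksp = 2.83 × 10^-15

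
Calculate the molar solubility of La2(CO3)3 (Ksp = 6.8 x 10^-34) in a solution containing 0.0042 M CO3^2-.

La2(CO3)3(s) <=> 2 La^3+ + 3 CO3^2-
Ksp = [La^3+]^2[CO3^2-]^3
Let s be the molar solubility in this solution. [La^3+] = 2s, [CO3^2-] = 0.0042 + 3s ≈ 0.0042 (common-ion effect: CO3^2- is already 0.0042 M).
Ksp ≈ (2s)^2 × (0.0042)^3
s = 4.8 × 10^-14 M
Check: 3s = 1.4 × 10^-13 ≪ 0.0042, so the approximation is valid.

s = 4.8 × 10^-14 M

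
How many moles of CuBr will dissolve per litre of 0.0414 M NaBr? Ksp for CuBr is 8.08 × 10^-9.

1.95 × 10^-7 M

CuBr(s) <=> Cu^+(aq) + Br^-(aq)
Ksp = [Cu^+][Br^-]
Let s be the molar solubility in this solution. [Cu^+] = s, [Br^-] = 0.0414 + s ≈ 0.0414 (common-ion effect: Br^- is already 0.0414 M).
Ksp ≈ s × 0.0414
s = 1.95 × 10^-7 M
Check: s = 2.0 × 10^-7 ≪ 0.0414, so the approximation is valid.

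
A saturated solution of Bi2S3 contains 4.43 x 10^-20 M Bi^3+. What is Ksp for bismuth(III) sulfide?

Ksp ≈ 5.76e-97

Bi2S3(s) ⇌ 2 Bi^3+(aq) + 3 S^2-(aq)
Stoichiometry gives [S^2-] = (3/2)[Bi^3+] = 6.645 × 10^-20 M.
Ksp = [Bi^3+]^2[S^2-]^3
Ksp = (4.43 x 10^-20)^2 × (6.645 x 10^-20)^3 = 5.76 x 10^-97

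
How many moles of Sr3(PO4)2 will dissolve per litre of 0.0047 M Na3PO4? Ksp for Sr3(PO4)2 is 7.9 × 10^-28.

Sr3(PO4)2(s) ⇌ 3 Sr^2+(aq) + 2 PO4^3-(aq)
Ksp = [Sr^2+]^3[PO4^3-]^2
If s mol/L dissolves here, [Sr^2+] = 3s, [PO4^3-] = 0.0047 + 2s ≈ 0.0047 (common-ion effect: PO4^3- is already 0.0047 M).
Ksp ≈ (3s)^3 × (0.0047)^2
s = 1.1 × 10^-8 M
Check: 2s = 2.2 x 10^-8 ≪ 0.0047, so the approximation is valid.

s = 1.1e-8 M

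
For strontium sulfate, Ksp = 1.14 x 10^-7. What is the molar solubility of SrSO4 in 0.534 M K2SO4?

SrSO4(s) ⇌ Sr^2+(aq) + SO4^2-(aq)
Ksp = [Sr^2+][SO4^2-]
If s mol/L dissolves here, [Sr^2+] = s, [SO4^2-] = 0.534 + s ≈ 0.534 (common-ion effect: SO4^2- is already 0.534 M).
Ksp ≈ s × 0.534
s = 2.13 × 10^-7 M
Check: s = 2.1 x 10^-7 ≪ 0.534, so the approximation is valid.

s = 2.13 × 10^-7 M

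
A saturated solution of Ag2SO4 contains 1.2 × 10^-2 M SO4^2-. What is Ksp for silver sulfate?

Ksp ≈ 6.9e-6

Ag2SO4(s) <=> 2 Ag^+(aq) + SO4^2-(aq)
Stoichiometry gives [Ag^+] = (2/1)[SO4^2-] = 2.40 × 10^-2 M.
Ksp = [Ag^+]^2[SO4^2-]
Ksp = (2.40 × 10^-2)^2 × 1.2 x 10^-2 = 6.9 × 10^-6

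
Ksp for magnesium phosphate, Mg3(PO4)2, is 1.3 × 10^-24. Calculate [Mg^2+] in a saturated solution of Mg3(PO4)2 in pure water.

Mg3(PO4)2(s) <=> 3 Mg^2+(aq) + 2 PO4^3-(aq)
Ksp = [Mg^2+]^3[PO4^3-]^2
With molar solubility s: [Mg^2+] = 3s, [PO4^3-] = 2s.
Substituting: Ksp = (3s)^3(2s)^2 = 108s^5
s = (1.3 × 10^-24 / 108)^(1/5) = 6.55 x 10^-6 M
[Mg^2+] = 3s = 2.0 × 10^-5 M

[Mg^2+] ≈ 2.0 × 10^-5 M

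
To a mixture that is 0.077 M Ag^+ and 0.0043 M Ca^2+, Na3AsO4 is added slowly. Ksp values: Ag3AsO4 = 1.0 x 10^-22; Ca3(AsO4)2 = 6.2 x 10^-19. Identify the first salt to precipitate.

Precipitation of each salt starts when its ion product equals its Ksp.
For Ag3AsO4: 1.0 x 10^-22 = (0.077)^3 × [AsO4^3-]  ⇒  [AsO4^3-] = 2.2 × 10^-19 M.
For Ca3(AsO4)2: 6.2 x 10^-19 = (0.0043)^3 × [AsO4^3-]^2  ⇒  [AsO4^3-] = 2.8 × 10^-6 M.
The salt with the lower threshold [AsO4^3-] precipitates first: Ag3AsO4.

Ag3AsO4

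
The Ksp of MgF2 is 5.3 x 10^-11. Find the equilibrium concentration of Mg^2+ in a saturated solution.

[Mg^2+] ≈ 2.4 × 10^-4 M

MgF2(s) ⇌ Mg^2+ + 2 F^-
Ksp = [Mg^2+][F^-]^2
With molar solubility s: [Mg^2+] = s, [F^-] = 2s.
So Ksp = s × (2s)^2 = 4s^3
Solving, s = (5.3 x 10^-11/4)^(1/3) = 2.37 × 10^-4 M
[Mg^2+] = s = 2.4 × 10^-4 M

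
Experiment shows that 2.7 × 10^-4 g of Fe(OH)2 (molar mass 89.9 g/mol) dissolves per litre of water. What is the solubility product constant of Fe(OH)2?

Molar solubility s = (2.7 × 10^-4 g/L) / (89.9 g/mol) = 3.00 × 10^-6 M.
Fe(OH)2(s) <=> Fe^2+(aq) + 2 OH^-(aq)
Let s = molar solubility. Then [Fe^2+] = s and [OH^-] = 2s.
Ksp = [Fe^2+][OH^-]^2
So Ksp = s × (2s)^2 = 4s^3
Ksp = 4 × (3.00 × 10^-6)^3 = 1.1 x 10^-16

Ksp ≈ 1.1 x 10^-16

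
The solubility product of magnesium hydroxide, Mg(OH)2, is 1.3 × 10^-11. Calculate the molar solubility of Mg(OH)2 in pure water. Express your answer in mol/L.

Mg(OH)2(s) <=> Mg^2+ + 2 OH^-
Ksp = [Mg^2+][OH^-]^2
For each mole of Mg(OH)2 that dissolves: [Mg^2+] = s, [OH^-] = 2s.
Substituting: Ksp = s(2s)^2 = 4s^3
Solving, s = (1.3 × 10^-11/4)^(1/3) = 1.5 × 10^-4 M

1.5 × 10^-4 M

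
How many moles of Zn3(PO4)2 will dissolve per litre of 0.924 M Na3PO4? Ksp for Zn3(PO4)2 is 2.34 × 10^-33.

s = 4.66 x 10^-12 M

Zn3(PO4)2(s) <=> 3 Zn^2+(aq) + 2 PO4^3-(aq)
Ksp = [Zn^2+]^3[PO4^3-]^2
Let s be the molar solubility in this solution. [Zn^2+] = 3s, [PO4^3-] = 0.924 + 2s ≈ 0.924 (Ksp is small, so little additional dissolves).
Ksp ≈ (3s)^3 × (0.924)^2
s = 4.66 x 10^-12 M
Check: 2s = 9.3 x 10^-12 ≪ 0.924, so the approximation is valid.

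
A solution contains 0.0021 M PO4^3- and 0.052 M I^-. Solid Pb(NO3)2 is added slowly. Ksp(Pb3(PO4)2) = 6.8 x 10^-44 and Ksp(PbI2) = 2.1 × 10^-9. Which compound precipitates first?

Each salt begins to precipitate when Q = Ksp, i.e. when [Pb^2+] reaches its threshold.
For Pb3(PO4)2: 6.8 x 10^-44 = (0.0021)^2 × [Pb^2+]^3  ⇒  [Pb^2+] = 2.5 × 10^-13 M.
For PbI2: 2.1 × 10^-9 = (0.052)^2 × [Pb^2+]  ⇒  [Pb^2+] = 7.8 × 10^-7 M.
The salt with the lower threshold [Pb^2+] precipitates first: Pb3(PO4)2.

Pb3(PO4)2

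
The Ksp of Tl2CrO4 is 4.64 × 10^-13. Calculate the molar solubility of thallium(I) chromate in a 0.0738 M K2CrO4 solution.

1.25 × 10^-6 M

Tl2CrO4(s) <=> 2 Tl^+(aq) + CrO4^2-(aq)
Ksp = [Tl^+]^2[CrO4^2-]
If s mol/L dissolves here, [Tl^+] = 2s, [CrO4^2-] = 0.0738 + s ≈ 0.0738 (common-ion effect: CrO4^2- is already 0.0738 M).
Ksp ≈ (2s)^2 × 0.0738
s = 1.25 × 10^-6 M
Check: s = 1.3 × 10^-6 ≪ 0.0738, so the approximation is valid.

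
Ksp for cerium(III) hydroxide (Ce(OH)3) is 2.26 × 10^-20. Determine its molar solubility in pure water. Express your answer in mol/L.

s ≈ 5.38 x 10^-6 M

Ce(OH)3(s) ⇌ Ce^3+(aq) + 3 OH^-(aq)
Ksp = [Ce^3+][OH^-]^3
With molar solubility s: [Ce^3+] = s, [OH^-] = 3s.
So Ksp = s × (3s)^3 = 27s^4
s^4 = 2.26 × 10^-20 / 27, so s = 5.38 × 10^-6 M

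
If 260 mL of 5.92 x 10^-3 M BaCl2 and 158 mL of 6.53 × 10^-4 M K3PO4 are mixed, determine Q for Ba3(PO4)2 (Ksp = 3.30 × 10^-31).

3.04 x 10^-15

Total volume = 260 + 158 = 418 mL.
[Ba^2+] = 5.92 x 10^-3 × (260/418) = 3.682 x 10^-3 M
[PO4^3-] = 6.53 × 10^-4 × (158/418) = 2.468 x 10^-4 M
Ba3(PO4)2(s) ⇌ 3 Ba^2+(aq) + 2 PO4^3-(aq), so Q = [Ba^2+]^3[PO4^3-]^2
Q = (3.682 × 10^-3)^3(2.468 × 10^-4)^2 = 3.04 × 10^-15
Q > Ksp, so Ba3(PO4)2 will precipitate.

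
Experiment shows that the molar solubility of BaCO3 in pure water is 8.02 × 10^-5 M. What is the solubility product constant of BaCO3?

Ksp ≈ 6.43 × 10^-9

BaCO3(s) ⇌ Ba^2+(aq) + CO3^2-(aq)
With molar solubility s: [Ba^2+] = s, [CO3^2-] = s.
Ksp = [Ba^2+][CO3^2-]
Ksp = s × s = s^2
Ksp = (8.02 × 10^-5)^2 = 6.43 × 10^-9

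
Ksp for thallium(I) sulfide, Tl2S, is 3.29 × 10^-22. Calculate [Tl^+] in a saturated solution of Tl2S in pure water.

8.70e-8 M

Tl2S(s) ⇌ 2 Tl^+ + S^2-
Ksp = [Tl^+]^2[S^2-]
With molar solubility s: [Tl^+] = 2s, [S^2-] = s.
So Ksp = (2s)^2 × s = 4s^3
s^3 = 3.29 × 10^-22 / 4, so s = 4.349 × 10^-8 M
[Tl^+] = 2s = 8.70 × 10^-8 M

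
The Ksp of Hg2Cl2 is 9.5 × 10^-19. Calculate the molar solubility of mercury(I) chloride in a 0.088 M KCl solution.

s = 1.2 × 10^-16 M

Hg2Cl2(s) ⇌ Hg2^2+ + 2 Cl^-
Ksp = [Hg2^2+][Cl^-]^2
If s mol/L dissolves here, [Hg2^2+] = s, [Cl^-] = 0.088 + 2s ≈ 0.088 (Ksp is small, so little additional dissolves).
Ksp ≈ s × (0.088)^2
s = 1.2 × 10^-16 M
Check: 2s = 2.5 × 10^-16 ≪ 0.088, so the approximation is valid.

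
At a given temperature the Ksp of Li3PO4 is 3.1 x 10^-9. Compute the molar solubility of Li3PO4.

s ≈ 3.3 × 10^-3 M

Li3PO4(s) ⇌ 3 Li^+ + PO4^3-
Ksp = [Li^+]^3[PO4^3-]
For each mole of Li3PO4 that dissolves: [Li^+] = 3s, [PO4^3-] = s.
Ksp = (3s)^3s = 27s^4
s^4 = 3.1 x 10^-9 / 27, so s = 3.3 × 10^-3 M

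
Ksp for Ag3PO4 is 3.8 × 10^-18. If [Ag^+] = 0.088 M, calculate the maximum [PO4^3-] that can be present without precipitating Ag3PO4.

[PO4^3-] ≈ 5.6 x 10^-15 M

Ag3PO4(s) <=> 3 Ag^+ + PO4^3-
Ksp = [Ag^+]^3[PO4^3-]
Precipitation begins when Q = Ksp. With [Ag^+] = 0.088 M:
3.8 × 10^-18 = (0.088)^3 × [PO4^3-]
[PO4^3-] = (3.8 × 10^-18 / 6.81 x 10^-4) = 5.6 x 10^-15 M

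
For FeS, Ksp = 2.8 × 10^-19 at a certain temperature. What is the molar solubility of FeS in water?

FeS(s) <=> Fe^2+(aq) + S^2-(aq)
Ksp = [Fe^2+][S^2-]
With molar solubility s: [Fe^2+] = s, [S^2-] = s.
Ksp = (s)(s) = s^2
s = (2.8 × 10^-19)^(1/2) = 5.3 × 10^-10 M

5.3e-10 M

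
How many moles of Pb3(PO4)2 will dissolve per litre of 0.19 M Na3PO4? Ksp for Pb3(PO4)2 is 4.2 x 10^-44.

Pb3(PO4)2(s) ⇌ 3 Pb^2+ + 2 PO4^3-
Ksp = [Pb^2+]^3[PO4^3-]^2
Let s be the molar solubility in this solution. [Pb^2+] = 3s, [PO4^3-] = 0.19 + 2s ≈ 0.19 (common-ion effect: PO4^3- is already 0.19 M).
Ksp ≈ (3s)^3 × (0.19)^2
s = 3.5 × 10^-15 M
Check: 2s = 7.0 x 10^-15 ≪ 0.19, so the approximation is valid.

s = 3.5 × 10^-15 M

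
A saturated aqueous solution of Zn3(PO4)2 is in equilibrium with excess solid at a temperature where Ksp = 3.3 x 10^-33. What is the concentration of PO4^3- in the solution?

Zn3(PO4)2(s) ⇌ 3 Zn^2+ + 2 PO4^3-
Ksp = [Zn^2+]^3[PO4^3-]^2
For each mole of Zn3(PO4)2 that dissolves: [Zn^2+] = 3s, [PO4^3-] = 2s.
Ksp = (3s)^3(2s)^2 = 108s^5
s = (3.3 x 10^-33 / 108)^(1/5) = 1.25 × 10^-7 M
[PO4^3-] = 2s = 2.5 × 10^-7 M

2.5e-7 M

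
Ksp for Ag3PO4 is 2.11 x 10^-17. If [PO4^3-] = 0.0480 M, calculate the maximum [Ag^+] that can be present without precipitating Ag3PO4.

[Ag^+] = 7.60 × 10^-6 M

Ag3PO4(s) <=> 3 Ag^+ + PO4^3-
Ksp = [Ag^+]^3[PO4^3-]
Precipitation begins when Q = Ksp. With [PO4^3-] = 0.0480 M:
2.11 x 10^-17 = (0.0480) × [Ag^+]^3
[Ag^+] = (2.11 x 10^-17 / 4.80 x 10^-2)^(1/3) = 7.60 x 10^-6 M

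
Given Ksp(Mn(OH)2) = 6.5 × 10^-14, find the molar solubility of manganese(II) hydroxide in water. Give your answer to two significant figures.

Mn(OH)2(s) <=> Mn^2+ + 2 OH^-
Ksp = [Mn^2+][OH^-]^2
For each mole of Mn(OH)2 that dissolves: [Mn^2+] = s, [OH^-] = 2s.
So Ksp = s × (2s)^2 = 4s^3
s^3 = 6.5 × 10^-14 / 4, so s = 2.5 × 10^-5 M

2.5e-5 M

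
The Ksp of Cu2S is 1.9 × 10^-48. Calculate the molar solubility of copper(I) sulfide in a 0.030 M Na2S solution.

s ≈ 4.0 × 10^-24 M

Cu2S(s) ⇌ 2 Cu^+(aq) + S^2-(aq)
Ksp = [Cu^+]^2[S^2-]
Let s = moles of Cu2S that dissolve per litre. [Cu^+] = 2s, [S^2-] = 0.030 + s ≈ 0.030 (since S^2- from Na2S dominates).
Ksp ≈ (2s)^2 × 0.030
s = 4.0 × 10^-24 M
Check: s = 4.0 × 10^-24 ≪ 0.030, so the approximation is valid.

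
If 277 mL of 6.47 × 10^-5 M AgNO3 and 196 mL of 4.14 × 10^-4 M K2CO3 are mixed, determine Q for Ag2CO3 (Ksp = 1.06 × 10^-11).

Total volume = 277 + 196 = 473 mL.
[Ag^+] = 6.47 x 10^-5 × (277/473) = 3.789 x 10^-5 M
[CO3^2-] = 4.14 × 10^-4 × (196/473) = 1.716 × 10^-4 M
Ag2CO3(s) ⇌ 2 Ag^+ + CO3^2-, so Q = [Ag^+]^2[CO3^2-]
Q = (3.789 × 10^-5)^2(1.716 × 10^-4) = 2.46 × 10^-13
Q < Ksp, so no precipitate of Ag2CO3 forms.

2.46 × 10^-13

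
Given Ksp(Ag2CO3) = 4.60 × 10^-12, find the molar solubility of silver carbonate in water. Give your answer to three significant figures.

s = 1.05 × 10^-4 M

Ag2CO3(s) <=> 2 Ag^+(aq) + CO3^2-(aq)
Ksp = [Ag^+]^2[CO3^2-]
Let s = molar solubility. Then [Ag^+] = 2s and [CO3^2-] = s.
So Ksp = (2s)^2 × s = 4s^3
s^3 = 4.60 × 10^-12 / 4, so s = 1.05 x 10^-4 M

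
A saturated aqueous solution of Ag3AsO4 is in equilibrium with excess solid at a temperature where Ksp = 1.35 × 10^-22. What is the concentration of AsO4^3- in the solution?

[AsO4^3-] = 1.50e-6 M

Ag3AsO4(s) ⇌ 3 Ag^+(aq) + AsO4^3-(aq)
Ksp = [Ag^+]^3[AsO4^3-]
If s mol/L of Ag3AsO4 dissolves, [Ag^+] = 3s and [AsO4^3-] = s.
Substituting: Ksp = (3s)^3s = 27s^4
s^4 = 1.35 × 10^-22 / 27, so s = 1.495 × 10^-6 M
[AsO4^3-] = s = 1.50 x 10^-6 M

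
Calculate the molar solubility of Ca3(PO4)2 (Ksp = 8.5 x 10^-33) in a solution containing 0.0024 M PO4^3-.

Ca3(PO4)2(s) ⇌ 3 Ca^2+(aq) + 2 PO4^3-(aq)
Ksp = [Ca^2+]^3[PO4^3-]^2
Let s = moles of Ca3(PO4)2 that dissolve per litre. [Ca^2+] = 3s, [PO4^3-] = 0.0024 + 2s ≈ 0.0024 (since the PO4^3- already present dominates).
Ksp ≈ (3s)^3 × (0.0024)^2
s = 3.8 × 10^-10 M
Check: 2s = 7.6 x 10^-10 ≪ 0.0024, so the approximation is valid.

s ≈ 3.8 × 10^-10 M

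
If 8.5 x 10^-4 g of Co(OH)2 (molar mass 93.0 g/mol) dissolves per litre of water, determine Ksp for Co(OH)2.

Molar solubility s = (8.5 x 10^-4 g/L) / (93.0 g/mol) = 9.14 × 10^-6 M.
Co(OH)2(s) ⇌ Co^2+(aq) + 2 OH^-(aq)
With molar solubility s: [Co^2+] = s, [OH^-] = 2s.
Ksp = [Co^2+][OH^-]^2
So Ksp = s × (2s)^2 = 4s^3
Ksp = 4 × (9.14 × 10^-6)^3 = 3.1 × 10^-15

3.1 × 10^-15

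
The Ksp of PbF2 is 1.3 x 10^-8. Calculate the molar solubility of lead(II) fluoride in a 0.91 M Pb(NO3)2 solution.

6.0 × 10^-5 M

PbF2(s) ⇌ Pb^2+ + 2 F^-
Ksp = [Pb^2+][F^-]^2
Let s be the molar solubility in this solution. [Pb^2+] = 0.91 + s ≈ 0.91, [F^-] = 2s (Ksp is small, so little additional dissolves).
Ksp ≈ 0.91 × (2s)^2
s = 6.0 x 10^-5 M
Check: s = 6.0 × 10^-5 ≪ 0.91, so the approximation is valid.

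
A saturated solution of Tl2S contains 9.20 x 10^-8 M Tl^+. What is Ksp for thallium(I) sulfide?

Tl2S(s) ⇌ 2 Tl^+ + S^2-
Stoichiometry gives [S^2-] = (1/2)[Tl^+] = 4.600 x 10^-8 M.
Ksp = [Tl^+]^2[S^2-]
Ksp = (9.20 × 10^-8)^2 × 4.600 x 10^-8 = 3.89 × 10^-22

3.89 × 10^-22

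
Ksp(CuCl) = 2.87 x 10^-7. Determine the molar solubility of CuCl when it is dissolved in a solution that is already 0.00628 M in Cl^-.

CuCl(s) <=> Cu^+ + Cl^-
Ksp = [Cu^+][Cl^-]
Let s be the molar solubility in this solution. [Cu^+] = s, [Cl^-] = 0.00628 + s ≈ 0.00628 (since the Cl^- already present dominates).
Ksp ≈ s × 0.00628
s = 4.57 × 10^-5 M
Check: s = 4.6 × 10^-5 ≪ 0.00628, so the approximation is valid.

s = 4.57 × 10^-5 M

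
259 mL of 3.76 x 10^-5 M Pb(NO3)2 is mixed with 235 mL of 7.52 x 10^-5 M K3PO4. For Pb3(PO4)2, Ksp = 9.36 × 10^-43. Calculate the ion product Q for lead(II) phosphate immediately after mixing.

Q = 9.80 × 10^-24

Total volume = 259 + 235 = 494 mL.
[Pb^2+] = 3.76 × 10^-5 × (259/494) = 1.971 × 10^-5 M
[PO4^3-] = 7.52 x 10^-5 × (235/494) = 3.577 × 10^-5 M
Pb3(PO4)2(s) ⇌ 3 Pb^2+(aq) + 2 PO4^3-(aq), so Q = [Pb^2+]^3[PO4^3-]^2
Q = (1.971 × 10^-5)^3(3.577 × 10^-5)^2 = 9.80 x 10^-24
Q > Ksp, so Pb3(PO4)2 will precipitate.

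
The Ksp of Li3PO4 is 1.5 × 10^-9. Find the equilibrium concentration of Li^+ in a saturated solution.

8.2e-3 M

Li3PO4(s) <=> 3 Li^+ + PO4^3-
Ksp = [Li^+]^3[PO4^3-]
If s mol/L of Li3PO4 dissolves, [Li^+] = 3s and [PO4^3-] = s.
So Ksp = (3s)^3 × s = 27s^4
Solving, s = (1.5 × 10^-9/27)^(1/4) = 2.73 × 10^-3 M
[Li^+] = 3s = 8.2 x 10^-3 M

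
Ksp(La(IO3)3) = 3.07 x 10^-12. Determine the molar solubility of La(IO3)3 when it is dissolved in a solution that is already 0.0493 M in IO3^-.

La(IO3)3(s) ⇌ La^3+ + 3 IO3^-
Ksp = [La^3+][IO3^-]^3
Let s = moles of La(IO3)3 that dissolve per litre. [La^3+] = s, [IO3^-] = 0.0493 + 3s ≈ 0.0493 (common-ion effect: IO3^- is already 0.0493 M).
Ksp ≈ s × (0.0493)^3
s = 2.56 × 10^-8 M
Check: 3s = 7.7 × 10^-8 ≪ 0.0493, so the approximation is valid.

s = 2.56 × 10^-8 M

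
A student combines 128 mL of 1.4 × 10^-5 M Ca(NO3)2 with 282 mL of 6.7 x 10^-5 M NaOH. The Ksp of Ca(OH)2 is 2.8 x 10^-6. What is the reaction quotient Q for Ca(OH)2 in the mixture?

Q = 9.3 × 10^-15

Total volume = 128 + 282 = 410 mL.
[Ca^2+] = 1.4 x 10^-5 × (128/410) = 4.37 × 10^-6 M
[OH^-] = 6.7 × 10^-5 × (282/410) = 4.61 × 10^-5 M
Ca(OH)2(s) ⇌ Ca^2+(aq) + 2 OH^-(aq), so Q = [Ca^2+][OH^-]^2
Q = (4.37 x 10^-6)(4.61 x 10^-5)^2 = 9.3 × 10^-15
Q < Ksp, so no precipitate of Ca(OH)2 forms.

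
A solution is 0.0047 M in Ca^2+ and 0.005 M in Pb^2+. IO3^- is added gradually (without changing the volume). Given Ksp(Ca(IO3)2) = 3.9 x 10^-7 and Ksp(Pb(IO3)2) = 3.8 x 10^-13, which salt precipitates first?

Pb(IO3)2

Each salt begins to precipitate when Q = Ksp, i.e. when [IO3^-] reaches its threshold.
For Ca(IO3)2: 3.9 x 10^-7 = 0.0047 × [IO3^-]^2  ⇒  [IO3^-] = 9.1 × 10^-3 M.
For Pb(IO3)2: 3.8 x 10^-13 = 0.005 × [IO3^-]^2  ⇒  [IO3^-] = 8.7 x 10^-6 M.
The salt with the lower threshold [IO3^-] precipitates first: Pb(IO3)2.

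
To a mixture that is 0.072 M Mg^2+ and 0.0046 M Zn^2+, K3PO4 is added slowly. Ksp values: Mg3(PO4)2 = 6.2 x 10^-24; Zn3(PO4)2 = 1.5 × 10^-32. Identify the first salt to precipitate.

Precipitation of each salt starts when its ion product equals its Ksp.
For Mg3(PO4)2: 6.2 x 10^-24 = (0.072)^3 × [PO4^3-]^2  ⇒  [PO4^3-] = 1.3 x 10^-10 M.
For Zn3(PO4)2: 1.5 × 10^-32 = (0.0046)^3 × [PO4^3-]^2  ⇒  [PO4^3-] = 3.9 x 10^-13 M.
The salt with the lower threshold [PO4^3-] precipitates first: Zn3(PO4)2.

Zn3(PO4)2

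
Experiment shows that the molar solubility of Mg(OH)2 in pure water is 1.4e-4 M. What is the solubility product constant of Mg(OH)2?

Ksp ≈ 1.1 × 10^-11

Mg(OH)2(s) <=> Mg^2+ + 2 OH^-
For each mole of Mg(OH)2 that dissolves: [Mg^2+] = s, [OH^-] = 2s.
Ksp = [Mg^2+][OH^-]^2
Ksp = s(2s)^2 = 4s^3
With s = 1.4 × 10^-4: Ksp = 1.1 x 10^-11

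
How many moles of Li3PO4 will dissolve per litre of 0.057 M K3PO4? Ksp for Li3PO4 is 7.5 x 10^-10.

Li3PO4(s) ⇌ 3 Li^+ + PO4^3-
Ksp = [Li^+]^3[PO4^3-]
If s mol/L dissolves here, [Li^+] = 3s, [PO4^3-] = 0.057 + s ≈ 0.057 (Ksp is small, so little additional dissolves).
Ksp ≈ (3s)^3 × 0.057
s = 7.9 x 10^-4 M
Check: s = 7.9 × 10^-4 ≪ 0.057, so the approximation is valid.

s = 7.9 × 10^-4 M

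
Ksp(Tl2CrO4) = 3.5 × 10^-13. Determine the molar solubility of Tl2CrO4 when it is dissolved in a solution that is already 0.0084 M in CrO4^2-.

Tl2CrO4(s) <=> 2 Tl^+ + CrO4^2-
Ksp = [Tl^+]^2[CrO4^2-]
If s mol/L dissolves here, [Tl^+] = 2s, [CrO4^2-] = 0.0084 + s ≈ 0.0084 (common-ion effect: CrO4^2- is already 0.0084 M).
Ksp ≈ (2s)^2 × 0.0084
s = 3.2 × 10^-6 M
Check: s = 3.2 × 10^-6 ≪ 0.0084, so the approximation is valid.

s = 3.2 × 10^-6 M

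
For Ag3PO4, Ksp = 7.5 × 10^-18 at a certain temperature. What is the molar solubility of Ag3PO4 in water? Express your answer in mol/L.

s ≈ 2.3 × 10^-5 M

Ag3PO4(s) ⇌ 3 Ag^+(aq) + PO4^3-(aq)
Ksp = [Ag^+]^3[PO4^3-]
For each mole of Ag3PO4 that dissolves: [Ag^+] = 3s, [PO4^3-] = s.
Substituting: Ksp = (3s)^3s = 27s^4
s^4 = 7.5 × 10^-18 / 27, so s = 2.3 × 10^-5 M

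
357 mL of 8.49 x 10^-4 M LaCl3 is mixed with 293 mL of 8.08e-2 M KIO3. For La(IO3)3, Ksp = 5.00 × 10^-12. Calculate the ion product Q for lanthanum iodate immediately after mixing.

Q = 2.25 × 10^-8

Total volume = 357 + 293 = 650 mL.
[La^3+] = 8.49 × 10^-4 × (357/650) = 4.663 × 10^-4 M
[IO3^-] = 8.08 × 10^-2 × (293/650) = 3.642 × 10^-2 M
La(IO3)3(s) <=> La^3+(aq) + 3 IO3^-(aq), so Q = [La^3+][IO3^-]^3
Q = (4.663 x 10^-4)(3.642 x 10^-2)^3 = 2.25 × 10^-8
Q > Ksp, so La(IO3)3 will precipitate.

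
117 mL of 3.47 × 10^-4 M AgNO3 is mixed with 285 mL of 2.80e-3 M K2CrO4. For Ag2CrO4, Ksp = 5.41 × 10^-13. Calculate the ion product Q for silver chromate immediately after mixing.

2.02e-11

Total volume = 117 + 285 = 402 mL.
[Ag^+] = 3.47 x 10^-4 × (117/402) = 1.010 × 10^-4 M
[CrO4^2-] = 2.80 x 10^-3 × (285/402) = 1.985 x 10^-3 M
Ag2CrO4(s) ⇌ 2 Ag^+(aq) + CrO4^2-(aq), so Q = [Ag^+]^2[CrO4^2-]
Q = (1.010 × 10^-4)^2(1.985 × 10^-3) = 2.02 x 10^-11
Q > Ksp, so Ag2CrO4 will precipitate.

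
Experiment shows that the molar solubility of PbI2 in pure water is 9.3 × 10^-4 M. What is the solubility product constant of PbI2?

PbI2(s) <=> Pb^2+ + 2 I^-
If s mol/L of PbI2 dissolves, [Pb^2+] = s and [I^-] = 2s.
Ksp = [Pb^2+][I^-]^2
Substituting: Ksp = s(2s)^2 = 4s^3
With s = 9.3 x 10^-4: Ksp = 3.2 x 10^-9

3.2 × 10^-9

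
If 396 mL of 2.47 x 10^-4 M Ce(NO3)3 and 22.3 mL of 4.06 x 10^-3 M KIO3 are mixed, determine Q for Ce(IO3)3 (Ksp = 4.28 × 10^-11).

Q ≈ 2.37e-15

Total volume = 396 + 22.3 = 418.3 mL.
[Ce^3+] = 2.47 × 10^-4 × (396/418.3) = 2.338 × 10^-4 M
[IO3^-] = 4.06 × 10^-3 × (22.3/418.3) = 2.164 x 10^-4 M
Ce(IO3)3(s) <=> Ce^3+ + 3 IO3^-, so Q = [Ce^3+][IO3^-]^3
Q = (2.338 × 10^-4)(2.164 × 10^-4)^3 = 2.37 × 10^-15
Q < Ksp, so no precipitate of Ce(IO3)3 forms.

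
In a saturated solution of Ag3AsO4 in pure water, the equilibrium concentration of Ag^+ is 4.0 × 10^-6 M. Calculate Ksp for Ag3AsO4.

Ag3AsO4(s) <=> 3 Ag^+(aq) + AsO4^3-(aq)
Stoichiometry gives [AsO4^3-] = (1/3)[Ag^+] = 1.33 × 10^-6 M.
Ksp = [Ag^+]^3[AsO4^3-]
Ksp = (4.0 x 10^-6)^3 × 1.33 × 10^-6 = 8.5 × 10^-23

8.5e-23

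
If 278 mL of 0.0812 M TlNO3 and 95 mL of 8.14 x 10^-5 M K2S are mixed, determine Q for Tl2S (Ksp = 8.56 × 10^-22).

Total volume = 278 + 95 = 373 mL.
[Tl^+] = 8.12 × 10^-2 × (278/373) = 6.052 x 10^-2 M
[S^2-] = 8.14 x 10^-5 × (95/373) = 2.073 x 10^-5 M
Tl2S(s) ⇌ 2 Tl^+ + S^2-, so Q = [Tl^+]^2[S^2-]
Q = (6.052 x 10^-2)^2(2.073 x 10^-5) = 7.59 × 10^-8
Q > Ksp, so Tl2S will precipitate.

Q = 7.59e-8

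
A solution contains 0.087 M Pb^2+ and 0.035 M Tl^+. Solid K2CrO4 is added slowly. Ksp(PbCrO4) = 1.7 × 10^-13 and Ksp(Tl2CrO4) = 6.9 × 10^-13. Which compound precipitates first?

PbCrO4

Precipitation of each salt starts when its ion product equals its Ksp.
For PbCrO4: 1.7 × 10^-13 = 0.087 × [CrO4^2-]  ⇒  [CrO4^2-] = 2.0 × 10^-12 M.
For Tl2CrO4: 6.9 × 10^-13 = (0.035)^2 × [CrO4^2-]  ⇒  [CrO4^2-] = 5.6 × 10^-10 M.
The salt with the lower threshold [CrO4^2-] precipitates first: PbCrO4.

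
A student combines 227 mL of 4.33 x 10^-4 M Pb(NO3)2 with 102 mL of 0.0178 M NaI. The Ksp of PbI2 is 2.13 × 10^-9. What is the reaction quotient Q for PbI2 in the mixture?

Total volume = 227 + 102 = 329 mL.
[Pb^2+] = 4.33 × 10^-4 × (227/329) = 2.988 x 10^-4 M
[I^-] = 1.78 x 10^-2 × (102/329) = 5.519 × 10^-3 M
PbI2(s) <=> Pb^2+ + 2 I^-, so Q = [Pb^2+][I^-]^2
Q = (2.988 x 10^-4)(5.519 × 10^-3)^2 = 9.10 × 10^-9
Q > Ksp, so PbI2 will precipitate.

9.10e-9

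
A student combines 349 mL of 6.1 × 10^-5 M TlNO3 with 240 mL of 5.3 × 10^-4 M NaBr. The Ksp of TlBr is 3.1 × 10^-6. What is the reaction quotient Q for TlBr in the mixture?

Q ≈ 7.8 × 10^-9

Total volume = 349 + 240 = 589 mL.
[Tl^+] = 6.1 × 10^-5 × (349/589) = 3.61 × 10^-5 M
[Br^-] = 5.3 x 10^-4 × (240/589) = 2.16 x 10^-4 M
TlBr(s) ⇌ Tl^+ + Br^-, so Q = [Tl^+][Br^-]
Q = (3.61 × 10^-5)(2.16 x 10^-4) = 7.8 × 10^-9
Q < Ksp, so no precipitate of TlBr forms.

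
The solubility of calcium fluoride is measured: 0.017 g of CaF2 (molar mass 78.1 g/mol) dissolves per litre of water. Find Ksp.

4.1 × 10^-11

Molar solubility s = (1.7 x 10^-2 g/L) / (78.1 g/mol) = 2.18 × 10^-4 M.
CaF2(s) ⇌ Ca^2+ + 2 F^-
If s mol/L of CaF2 dissolves, [Ca^2+] = s and [F^-] = 2s.
Ksp = [Ca^2+][F^-]^2
So Ksp = s × (2s)^2 = 4s^3
Ksp = 4 × (2.18 × 10^-4)^3 = 4.1 × 10^-11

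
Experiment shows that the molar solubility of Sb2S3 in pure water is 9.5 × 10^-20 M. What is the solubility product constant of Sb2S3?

Sb2S3(s) ⇌ 2 Sb^3+(aq) + 3 S^2-(aq)
With molar solubility s: [Sb^3+] = 2s, [S^2-] = 3s.
Ksp = [Sb^3+]^2[S^2-]^3
Substituting: Ksp = (2s)^2(3s)^3 = 108s^5
Ksp = 108 × (9.5 x 10^-20)^5 = 8.4 × 10^-94

Ksp = 8.4e-94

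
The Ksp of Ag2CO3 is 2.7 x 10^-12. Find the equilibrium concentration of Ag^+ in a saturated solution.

1.8 × 10^-4 M

Ag2CO3(s) ⇌ 2 Ag^+ + CO3^2-
Ksp = [Ag^+]^2[CO3^2-]
If s mol/L of Ag2CO3 dissolves, [Ag^+] = 2s and [CO3^2-] = s.
Substituting: Ksp = (2s)^2s = 4s^3
s = (2.7 x 10^-12 / 4)^(1/3) = 8.77 x 10^-5 M
[Ag^+] = 2s = 1.8 x 10^-4 M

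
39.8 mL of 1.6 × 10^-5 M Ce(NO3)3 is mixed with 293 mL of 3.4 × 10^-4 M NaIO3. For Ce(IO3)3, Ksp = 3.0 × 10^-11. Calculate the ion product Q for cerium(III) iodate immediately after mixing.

Total volume = 39.8 + 293 = 332.8 mL.
[Ce^3+] = 1.6 × 10^-5 × (39.8/332.8) = 1.91 × 10^-6 M
[IO3^-] = 3.4 × 10^-4 × (293/332.8) = 2.99 × 10^-4 M
Ce(IO3)3(s) ⇌ Ce^3+(aq) + 3 IO3^-(aq), so Q = [Ce^3+][IO3^-]^3
Q = (1.91 × 10^-6)(2.99 × 10^-4)^3 = 5.1 x 10^-17
Q < Ksp, so no precipitate of Ce(IO3)3 forms.

Q ≈ 5.1 × 10^-17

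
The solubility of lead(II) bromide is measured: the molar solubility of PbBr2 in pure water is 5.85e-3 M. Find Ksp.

PbBr2(s) ⇌ Pb^2+ + 2 Br^-
If s mol/L of PbBr2 dissolves, [Pb^2+] = s and [Br^-] = 2s.
Ksp = [Pb^2+][Br^-]^2
So Ksp = s × (2s)^2 = 4s^3
Ksp = 4 × (5.85 × 10^-3)^3 = 8.01 × 10^-7

Ksp = 8.01e-7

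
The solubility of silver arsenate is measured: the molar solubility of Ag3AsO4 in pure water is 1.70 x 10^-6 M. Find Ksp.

Ag3AsO4(s) ⇌ 3 Ag^+ + AsO4^3-
If s mol/L of Ag3AsO4 dissolves, [Ag^+] = 3s and [AsO4^3-] = s.
Ksp = [Ag^+]^3[AsO4^3-]
So Ksp = (3s)^3 × s = 27s^4
With s = 1.70 x 10^-6: Ksp = 2.26 × 10^-22

Ksp ≈ 2.26e-22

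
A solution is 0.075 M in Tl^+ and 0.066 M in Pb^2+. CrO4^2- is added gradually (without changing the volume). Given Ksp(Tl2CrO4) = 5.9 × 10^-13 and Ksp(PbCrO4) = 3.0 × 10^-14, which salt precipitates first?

Each salt begins to precipitate when Q = Ksp, i.e. when [CrO4^2-] reaches its threshold.
For Tl2CrO4: 5.9 × 10^-13 = (0.075)^2 × [CrO4^2-]  ⇒  [CrO4^2-] = 1.0 x 10^-10 M.
For PbCrO4: 3.0 × 10^-14 = 0.066 × [CrO4^2-]  ⇒  [CrO4^2-] = 4.5 x 10^-13 M.
The salt with the lower threshold [CrO4^2-] precipitates first: PbCrO4.

PbCrO4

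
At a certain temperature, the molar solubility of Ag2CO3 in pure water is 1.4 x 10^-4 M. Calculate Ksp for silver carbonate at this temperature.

1.1 x 10^-11

Ag2CO3(s) ⇌ 2 Ag^+ + CO3^2-
Let s = molar solubility. Then [Ag^+] = 2s and [CO3^2-] = s.
Ksp = [Ag^+]^2[CO3^2-]
Ksp = (2s)^2s = 4s^3
With s = 1.4 × 10^-4: Ksp = 1.1 × 10^-11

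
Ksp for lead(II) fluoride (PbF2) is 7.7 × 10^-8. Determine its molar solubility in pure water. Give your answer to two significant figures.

PbF2(s) <=> Pb^2+ + 2 F^-
Ksp = [Pb^2+][F^-]^2
With molar solubility s: [Pb^2+] = s, [F^-] = 2s.
So Ksp = s × (2s)^2 = 4s^3
s = (7.7 × 10^-8 / 4)^(1/3) = 2.7 × 10^-3 M

2.7 × 10^-3 M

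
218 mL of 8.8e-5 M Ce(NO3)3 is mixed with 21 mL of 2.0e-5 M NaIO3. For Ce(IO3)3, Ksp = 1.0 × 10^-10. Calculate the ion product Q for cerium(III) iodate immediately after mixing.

Total volume = 218 + 21 = 239 mL.
[Ce^3+] = 8.8 x 10^-5 × (218/239) = 8.03 x 10^-5 M
[IO3^-] = 2.0 × 10^-5 × (21/239) = 1.76 x 10^-6 M
Ce(IO3)3(s) <=> Ce^3+ + 3 IO3^-, so Q = [Ce^3+][IO3^-]^3
Q = (8.03 × 10^-5)(1.76 × 10^-6)^3 = 4.4 x 10^-22
Q < Ksp, so no precipitate of Ce(IO3)3 forms.

Q ≈ 4.4 × 10^-22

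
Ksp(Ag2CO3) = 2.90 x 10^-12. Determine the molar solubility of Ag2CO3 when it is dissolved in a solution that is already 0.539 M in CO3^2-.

s = 1.16 × 10^-6 M

Ag2CO3(s) ⇌ 2 Ag^+(aq) + CO3^2-(aq)
Ksp = [Ag^+]^2[CO3^2-]
Let s = moles of Ag2CO3 that dissolve per litre. [Ag^+] = 2s, [CO3^2-] = 0.539 + s ≈ 0.539 (common-ion effect: CO3^2- is already 0.539 M).
Ksp ≈ (2s)^2 × 0.539
s = 1.16 × 10^-6 M
Check: s = 1.2 × 10^-6 ≪ 0.539, so the approximation is valid.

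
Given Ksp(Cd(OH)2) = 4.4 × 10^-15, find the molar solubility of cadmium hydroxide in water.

1.0 × 10^-5 M

Cd(OH)2(s) ⇌ Cd^2+ + 2 OH^-
Ksp = [Cd^2+][OH^-]^2
Let s = molar solubility. Then [Cd^2+] = s and [OH^-] = 2s.
Ksp = s(2s)^2 = 4s^3
s^3 = 4.4 × 10^-15 / 4, so s = 1.0 × 10^-5 M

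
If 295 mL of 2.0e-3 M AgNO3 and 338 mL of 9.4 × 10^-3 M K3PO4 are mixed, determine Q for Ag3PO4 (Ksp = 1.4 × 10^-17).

4.1 × 10^-12

Total volume = 295 + 338 = 633 mL.
[Ag^+] = 2.0 × 10^-3 × (295/633) = 9.32 × 10^-4 M
[PO4^3-] = 9.4 × 10^-3 × (338/633) = 5.02 × 10^-3 M
Ag3PO4(s) ⇌ 3 Ag^+ + PO4^3-, so Q = [Ag^+]^3[PO4^3-]
Q = (9.32 x 10^-4)^3(5.02 x 10^-3) = 4.1 × 10^-12
Q > Ksp, so Ag3PO4 will precipitate.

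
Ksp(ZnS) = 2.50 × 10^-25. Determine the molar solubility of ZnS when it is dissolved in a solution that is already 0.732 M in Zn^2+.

s = 3.42 × 10^-25 M

ZnS(s) <=> Zn^2+ + S^2-
Ksp = [Zn^2+][S^2-]
If s mol/L dissolves here, [Zn^2+] = 0.732 + s ≈ 0.732, [S^2-] = s (Ksp is small, so little additional dissolves).
Ksp ≈ 0.732 × s
s = 3.42 × 10^-25 M
Check: s = 3.4 x 10^-25 ≪ 0.732, so the approximation is valid.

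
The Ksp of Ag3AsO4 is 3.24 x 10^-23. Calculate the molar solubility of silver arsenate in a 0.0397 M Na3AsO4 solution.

s ≈ 3.12 x 10^-8 M

Ag3AsO4(s) ⇌ 3 Ag^+ + AsO4^3-
Ksp = [Ag^+]^3[AsO4^3-]
Let s be the molar solubility in this solution. [Ag^+] = 3s, [AsO4^3-] = 0.0397 + s ≈ 0.0397 (common-ion effect: AsO4^3- is already 0.0397 M).
Ksp ≈ (3s)^3 × 0.0397
s = 3.12 × 10^-8 M
Check: s = 3.1 × 10^-8 ≪ 0.0397, so the approximation is valid.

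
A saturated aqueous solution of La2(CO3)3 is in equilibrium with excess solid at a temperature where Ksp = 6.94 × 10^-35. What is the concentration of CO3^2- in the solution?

[CO3^2-] = 1.73 × 10^-7 M

La2(CO3)3(s) ⇌ 2 La^3+(aq) + 3 CO3^2-(aq)
Ksp = [La^3+]^2[CO3^2-]^3
If s mol/L of La2(CO3)3 dissolves, [La^3+] = 2s and [CO3^2-] = 3s.
Ksp = (2s)^2(3s)^3 = 108s^5
s = (6.94 × 10^-35 / 108)^(1/5) = 5.775 × 10^-8 M
[CO3^2-] = 3s = 1.73 × 10^-7 M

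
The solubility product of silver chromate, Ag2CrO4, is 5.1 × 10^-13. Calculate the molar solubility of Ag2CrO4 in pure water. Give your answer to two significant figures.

s = 5.0 × 10^-5 M

Ag2CrO4(s) ⇌ 2 Ag^+ + CrO4^2-
Ksp = [Ag^+]^2[CrO4^2-]
For each mole of Ag2CrO4 that dissolves: [Ag^+] = 2s, [CrO4^2-] = s.
Substituting: Ksp = (2s)^2s = 4s^3
s = (5.1 × 10^-13 / 4)^(1/3) = 5.0 × 10^-5 M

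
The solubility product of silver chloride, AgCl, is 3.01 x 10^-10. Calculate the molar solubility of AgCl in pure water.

s ≈ 1.73 × 10^-5 M

AgCl(s) ⇌ Ag^+(aq) + Cl^-(aq)
Ksp = [Ag^+][Cl^-]
For each mole of AgCl that dissolves: [Ag^+] = s, [Cl^-] = s.
Ksp = (s)(s) = s^2
s = (3.01 x 10^-10)^(1/2) = 1.73 × 10^-5 M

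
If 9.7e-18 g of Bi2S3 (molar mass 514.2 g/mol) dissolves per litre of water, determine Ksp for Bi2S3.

Molar solubility s = (9.7 x 10^-18 g/L) / (514.2 g/mol) = 1.89 × 10^-20 M.
Bi2S3(s) ⇌ 2 Bi^3+(aq) + 3 S^2-(aq)
Let s = molar solubility. Then [Bi^3+] = 2s and [S^2-] = 3s.
Ksp = [Bi^3+]^2[S^2-]^3
Ksp = (2s)^2(3s)^3 = 108s^5
With s = 1.89 x 10^-20: Ksp = 2.6 × 10^-97

2.6e-97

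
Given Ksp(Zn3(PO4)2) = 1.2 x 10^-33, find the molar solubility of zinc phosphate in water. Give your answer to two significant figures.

1.0 × 10^-7 M

Zn3(PO4)2(s) <=> 3 Zn^2+(aq) + 2 PO4^3-(aq)
Ksp = [Zn^2+]^3[PO4^3-]^2
Let s = molar solubility. Then [Zn^2+] = 3s and [PO4^3-] = 2s.
So Ksp = (3s)^3 × (2s)^2 = 108s^5
s = (1.2 x 10^-33 / 108)^(1/5) = 1.0 × 10^-7 M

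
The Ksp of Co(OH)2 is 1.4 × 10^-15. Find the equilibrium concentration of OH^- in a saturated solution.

Co(OH)2(s) <=> Co^2+(aq) + 2 OH^-(aq)
Ksp = [Co^2+][OH^-]^2
If s mol/L of Co(OH)2 dissolves, [Co^2+] = s and [OH^-] = 2s.
Substituting: Ksp = s(2s)^2 = 4s^3
s = (1.4 × 10^-15 / 4)^(1/3) = 7.05 × 10^-6 M
[OH^-] = 2s = 1.4 × 10^-5 M

[OH^-] ≈ 1.4 x 10^-5 M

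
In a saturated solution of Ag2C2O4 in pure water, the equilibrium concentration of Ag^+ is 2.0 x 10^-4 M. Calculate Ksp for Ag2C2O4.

Ksp = 4.0 x 10^-12

Ag2C2O4(s) <=> 2 Ag^+ + C2O4^2-
Stoichiometry gives [C2O4^2-] = (1/2)[Ag^+] = 1.00 x 10^-4 M.
Ksp = [Ag^+]^2[C2O4^2-]
Ksp = (2.0 × 10^-4)^2 × 1.00 × 10^-4 = 4.0 × 10^-12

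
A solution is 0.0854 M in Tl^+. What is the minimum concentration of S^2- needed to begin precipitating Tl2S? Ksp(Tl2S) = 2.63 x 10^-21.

Tl2S(s) ⇌ 2 Tl^+(aq) + S^2-(aq)
Ksp = [Tl^+]^2[S^2-]
Precipitation begins when Q = Ksp. With [Tl^+] = 0.0854 M:
2.63 x 10^-21 = (0.0854)^2 × [S^2-]
[S^2-] = (2.63 x 10^-21 / 7.293 × 10^-3) = 3.61 × 10^-19 M

[S^2-] ≈ 3.61e-19 M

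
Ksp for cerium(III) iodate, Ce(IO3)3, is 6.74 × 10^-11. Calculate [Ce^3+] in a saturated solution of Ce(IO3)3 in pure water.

Ce(IO3)3(s) ⇌ Ce^3+(aq) + 3 IO3^-(aq)
Ksp = [Ce^3+][IO3^-]^3
If s mol/L of Ce(IO3)3 dissolves, [Ce^3+] = s and [IO3^-] = 3s.
Ksp = s(3s)^3 = 27s^4
Solving, s = (6.74 × 10^-11/27)^(1/4) = 1.257 × 10^-3 M
[Ce^3+] = s = 1.26 × 10^-3 M

1.26 x 10^-3 M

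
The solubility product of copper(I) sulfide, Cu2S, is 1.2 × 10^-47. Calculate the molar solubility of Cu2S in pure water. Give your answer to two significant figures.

s ≈ 1.4 × 10^-16 M

Cu2S(s) <=> 2 Cu^+(aq) + S^2-(aq)
Ksp = [Cu^+]^2[S^2-]
Let s = molar solubility. Then [Cu^+] = 2s and [S^2-] = s.
So Ksp = (2s)^2 × s = 4s^3
s^3 = 1.2 × 10^-47 / 4, so s = 1.4 × 10^-16 M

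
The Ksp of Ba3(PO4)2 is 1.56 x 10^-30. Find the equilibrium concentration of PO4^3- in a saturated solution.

Ba3(PO4)2(s) ⇌ 3 Ba^2+(aq) + 2 PO4^3-(aq)
Ksp = [Ba^2+]^3[PO4^3-]^2
With molar solubility s: [Ba^2+] = 3s, [PO4^3-] = 2s.
Ksp = (3s)^3(2s)^2 = 108s^5
s = (1.56 x 10^-30 / 108)^(1/5) = 4.285 × 10^-7 M
[PO4^3-] = 2s = 8.57 × 10^-7 M

[PO4^3-] ≈ 8.57 x 10^-7 M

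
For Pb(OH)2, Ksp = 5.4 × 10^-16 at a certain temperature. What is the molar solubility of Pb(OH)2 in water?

Pb(OH)2(s) ⇌ Pb^2+(aq) + 2 OH^-(aq)
Ksp = [Pb^2+][OH^-]^2
Let s = molar solubility. Then [Pb^2+] = s and [OH^-] = 2s.
Ksp = s(2s)^2 = 4s^3
s^3 = 5.4 × 10^-16 / 4, so s = 5.1 × 10^-6 M

s ≈ 5.1 x 10^-6 M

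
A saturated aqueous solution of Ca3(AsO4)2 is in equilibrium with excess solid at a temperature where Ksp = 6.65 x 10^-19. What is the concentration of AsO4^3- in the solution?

Ca3(AsO4)2(s) ⇌ 3 Ca^2+ + 2 AsO4^3-
Ksp = [Ca^2+]^3[AsO4^3-]^2
Let s = molar solubility. Then [Ca^2+] = 3s and [AsO4^3-] = 2s.
Ksp = (3s)^3(2s)^2 = 108s^5
s = (6.65 x 10^-19 / 108)^(1/5) = 9.076 x 10^-5 M
[AsO4^3-] = 2s = 1.82 × 10^-4 M

[AsO4^3-] ≈ 1.82 x 10^-4 M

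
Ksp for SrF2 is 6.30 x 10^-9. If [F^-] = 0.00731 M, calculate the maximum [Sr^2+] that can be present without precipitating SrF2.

SrF2(s) ⇌ Sr^2+ + 2 F^-
Ksp = [Sr^2+][F^-]^2
Precipitation begins when Q = Ksp. With [F^-] = 0.00731 M:
6.30 x 10^-9 = (0.00731)^2 × [Sr^2+]
[Sr^2+] = (6.30 x 10^-9 / 5.344 × 10^-5) = 1.18 × 10^-4 M

[Sr^2+] = 1.18 × 10^-4 M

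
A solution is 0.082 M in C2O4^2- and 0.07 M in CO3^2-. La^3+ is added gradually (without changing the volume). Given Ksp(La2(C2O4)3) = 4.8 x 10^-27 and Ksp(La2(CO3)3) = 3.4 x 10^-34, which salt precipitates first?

La2(CO3)3

Each salt begins to precipitate when Q = Ksp, i.e. when [La^3+] reaches its threshold.
For La2(C2O4)3: 4.8 x 10^-27 = (0.082)^3 × [La^3+]^2  ⇒  [La^3+] = 3.0 × 10^-12 M.
For La2(CO3)3: 3.4 x 10^-34 = (0.07)^3 × [La^3+]^2  ⇒  [La^3+] = 1.0 x 10^-15 M.
The salt with the lower threshold [La^3+] precipitates first: La2(CO3)3.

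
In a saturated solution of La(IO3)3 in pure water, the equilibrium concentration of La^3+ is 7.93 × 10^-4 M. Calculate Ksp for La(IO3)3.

1.07e-11

La(IO3)3(s) ⇌ La^3+(aq) + 3 IO3^-(aq)
Stoichiometry gives [IO3^-] = (3/1)[La^3+] = 2.379 x 10^-3 M.
Ksp = [La^3+][IO3^-]^3
Ksp = 7.93 × 10^-4 × (2.379 × 10^-3)^3 = 1.07 × 10^-11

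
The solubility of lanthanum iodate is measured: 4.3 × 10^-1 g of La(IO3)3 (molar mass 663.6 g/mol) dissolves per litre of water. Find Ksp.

Molar solubility s = (4.3 × 10^-1 g/L) / (663.6 g/mol) = 6.48 × 10^-4 M.
La(IO3)3(s) ⇌ La^3+ + 3 IO3^-
With molar solubility s: [La^3+] = s, [IO3^-] = 3s.
Ksp = [La^3+][IO3^-]^3
Ksp = s(3s)^3 = 27s^4
With s = 6.48 x 10^-4: Ksp = 4.8 × 10^-12

Ksp ≈ 4.8e-12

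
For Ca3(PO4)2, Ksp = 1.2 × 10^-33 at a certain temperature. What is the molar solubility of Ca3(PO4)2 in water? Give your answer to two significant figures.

Ca3(PO4)2(s) <=> 3 Ca^2+ + 2 PO4^3-
Ksp = [Ca^2+]^3[PO4^3-]^2
Let s = molar solubility. Then [Ca^2+] = 3s and [PO4^3-] = 2s.
Ksp = (3s)^3(2s)^2 = 108s^5
s = (1.2 × 10^-33 / 108)^(1/5) = 1.0 × 10^-7 M

s ≈ 1.0 × 10^-7 M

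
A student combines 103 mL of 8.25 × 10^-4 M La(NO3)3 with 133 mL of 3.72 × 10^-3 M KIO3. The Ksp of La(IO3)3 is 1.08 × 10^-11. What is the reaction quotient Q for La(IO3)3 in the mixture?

Total volume = 103 + 133 = 236 mL.
[La^3+] = 8.25 × 10^-4 × (103/236) = 3.601 × 10^-4 M
[IO3^-] = 3.72 × 10^-3 × (133/236) = 2.096 × 10^-3 M
La(IO3)3(s) <=> La^3+(aq) + 3 IO3^-(aq), so Q = [La^3+][IO3^-]^3
Q = (3.601 × 10^-4)(2.096 x 10^-3)^3 = 3.32 × 10^-12
Q < Ksp, so no precipitate of La(IO3)3 forms.

Q ≈ 3.32 × 10^-12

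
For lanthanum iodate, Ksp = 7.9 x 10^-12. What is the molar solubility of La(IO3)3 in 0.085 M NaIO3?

1.3 x 10^-8 M

La(IO3)3(s) ⇌ La^3+ + 3 IO3^-
Ksp = [La^3+][IO3^-]^3
Let s = moles of La(IO3)3 that dissolve per litre. [La^3+] = s, [IO3^-] = 0.085 + 3s ≈ 0.085 (since IO3^- from NaIO3 dominates).
Ksp ≈ s × (0.085)^3
s = 1.3 x 10^-8 M
Check: 3s = 3.9 × 10^-8 ≪ 0.085, so the approximation is valid.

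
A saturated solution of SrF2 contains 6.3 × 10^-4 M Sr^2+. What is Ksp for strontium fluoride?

SrF2(s) <=> Sr^2+ + 2 F^-
Stoichiometry gives [F^-] = (2/1)[Sr^2+] = 1.26 x 10^-3 M.
Ksp = [Sr^2+][F^-]^2
Ksp = 6.3 x 10^-4 × (1.26 x 10^-3)^2 = 1.0 × 10^-9

1.0e-9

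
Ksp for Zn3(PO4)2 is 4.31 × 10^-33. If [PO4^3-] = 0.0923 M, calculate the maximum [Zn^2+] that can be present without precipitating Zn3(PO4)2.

[Zn^2+] ≈ 7.97 × 10^-11 M

Zn3(PO4)2(s) <=> 3 Zn^2+(aq) + 2 PO4^3-(aq)
Ksp = [Zn^2+]^3[PO4^3-]^2
Precipitation begins when Q = Ksp. With [PO4^3-] = 0.0923 M:
4.31 × 10^-33 = (0.0923)^2 × [Zn^2+]^3
[Zn^2+] = (4.31 × 10^-33 / 8.519 × 10^-3)^(1/3) = 7.97 × 10^-11 M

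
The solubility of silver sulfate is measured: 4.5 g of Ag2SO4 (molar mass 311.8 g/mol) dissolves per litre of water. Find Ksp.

Ksp = 1.2 x 10^-5

Molar solubility s = (4.5 g/L) / (311.8 g/mol) = 1.44 × 10^-2 M.
Ag2SO4(s) <=> 2 Ag^+ + SO4^2-
With molar solubility s: [Ag^+] = 2s, [SO4^2-] = s.
Ksp = [Ag^+]^2[SO4^2-]
So Ksp = (2s)^2 × s = 4s^3
Ksp = 4 × (1.44 x 10^-2)^3 = 1.2 × 10^-5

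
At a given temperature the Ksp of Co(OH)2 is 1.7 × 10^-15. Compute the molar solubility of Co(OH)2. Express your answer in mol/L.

Co(OH)2(s) ⇌ Co^2+(aq) + 2 OH^-(aq)
Ksp = [Co^2+][OH^-]^2
Let s = molar solubility. Then [Co^2+] = s and [OH^-] = 2s.
Ksp = s(2s)^2 = 4s^3
s = (1.7 × 10^-15 / 4)^(1/3) = 7.5 x 10^-6 M

s = 7.5e-6 M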